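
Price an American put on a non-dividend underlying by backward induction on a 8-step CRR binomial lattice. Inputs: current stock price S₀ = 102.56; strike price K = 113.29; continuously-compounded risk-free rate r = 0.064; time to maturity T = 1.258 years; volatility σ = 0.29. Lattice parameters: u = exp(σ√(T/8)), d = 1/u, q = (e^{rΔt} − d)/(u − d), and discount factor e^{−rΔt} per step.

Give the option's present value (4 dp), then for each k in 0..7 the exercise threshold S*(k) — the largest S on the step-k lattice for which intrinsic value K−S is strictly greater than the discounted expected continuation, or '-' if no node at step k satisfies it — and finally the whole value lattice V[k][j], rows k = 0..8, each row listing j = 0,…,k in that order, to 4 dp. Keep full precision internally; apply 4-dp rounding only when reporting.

params: Δt=0.15725 u=1.12187 d=0.89137 q=0.51516 e^(-rΔt)=0.98999
t_8 payoffs: 72.4175 61.8480 48.5452 31.8024 10.7300 0.0000 0.0000 0.0000 0.0000
t_7: node(7,0) S=45.8537 payoff=67.4363 vs cont=66.3018 → 67.4363 [stop]  node(7,1) S=57.7114 payoff=55.5786 vs cont=54.4442 → 55.5786 [stop]  node(7,2) S=72.6353 payoff=40.6547 vs cont=39.5202 → 40.6547 [stop]  node(7,3) S=91.4186 payoff=21.8714 vs cont=20.7369 → 21.8714 [stop]  node(7,4) S=115.0592 payoff=0.0000 vs cont=5.1502 → 5.1502 [wait]  node(7,5) S=144.8132 payoff=0.0000 vs cont=0.0000 → 0.0000 [wait]  node(7,6) S=182.2614 payoff=0.0000 vs cont=0.0000 → 0.0000 [wait]  node(7,7) S=229.3937 payoff=0.0000 vs cont=0.0000 → 0.0000 [wait]  ⇒ S*(7)=91.4186
t_6: node(6,0) S=51.4420 payoff=61.8480 vs cont=60.7136 → 61.8480 [stop]  node(6,1) S=64.7448 payoff=48.5452 vs cont=47.4108 → 48.5452 [stop]  node(6,2) S=81.4876 payoff=31.8024 vs cont=30.6680 → 31.8024 [stop]  node(6,3) S=102.5600 payoff=10.7300 vs cont=13.1245 → 13.1245 [wait]  node(6,4) S=129.0817 payoff=0.0000 vs cont=2.4720 → 2.4720 [wait]  node(6,5) S=162.4619 payoff=0.0000 vs cont=0.0000 → 0.0000 [wait]  node(6,6) S=204.4740 payoff=0.0000 vs cont=0.0000 → 0.0000 [wait]  ⇒ S*(6)=81.4876
t_5: node(5,0) S=57.7114 payoff=55.5786 vs cont=54.4442 → 55.5786 [stop]  node(5,1) S=72.6353 payoff=40.6547 vs cont=39.5202 → 40.6547 [stop]  node(5,2) S=91.4186 payoff=21.8714 vs cont=21.9582 → 21.9582 [wait]  node(5,3) S=115.0592 payoff=0.0000 vs cont=7.5603 → 7.5603 [wait]  node(5,4) S=144.8132 payoff=0.0000 vs cont=1.1865 → 1.1865 [wait]  node(5,5) S=182.2614 payoff=0.0000 vs cont=0.0000 → 0.0000 [wait]  ⇒ S*(5)=72.6353
t_4: node(4,0) S=64.7448 payoff=48.5452 vs cont=47.4108 → 48.5452 [stop]  node(4,1) S=81.4876 payoff=31.8024 vs cont=30.7123 → 31.8024 [stop]  node(4,2) S=102.5600 payoff=10.7300 vs cont=14.3953 → 14.3953 [wait]  node(4,3) S=129.0817 payoff=0.0000 vs cont=4.2339 → 4.2339 [wait]  node(4,4) S=162.4619 payoff=0.0000 vs cont=0.5695 → 0.5695 [wait]  ⇒ S*(4)=81.4876
t_3: node(3,0) S=72.6353 payoff=40.6547 vs cont=39.5202 → 40.6547 [stop]  node(3,1) S=91.4186 payoff=21.8714 vs cont=22.6063 → 22.6063 [wait]  node(3,2) S=115.0592 payoff=0.0000 vs cont=9.0688 → 9.0688 [wait]  node(3,3) S=144.8132 payoff=0.0000 vs cont=2.3227 → 2.3227 [wait]  ⇒ S*(3)=72.6353
t_2: node(2,0) S=81.4876 payoff=31.8024 vs cont=31.0428 → 31.8024 [stop]  node(2,1) S=102.5600 payoff=10.7300 vs cont=15.4757 → 15.4757 [wait]  node(2,2) S=129.0817 payoff=0.0000 vs cont=5.5374 → 5.5374 [wait]  ⇒ S*(2)=81.4876
t_1: node(1,0) S=91.4186 payoff=21.8714 vs cont=23.1573 → 23.1573 [wait]  node(1,1) S=115.0592 payoff=0.0000 vs cont=10.2522 → 10.2522 [wait]  ⇒ S*(1)=-
t_0: node(0,0) S=102.5600 payoff=10.7300 vs cont=16.3437 → 16.3437 [wait]  ⇒ S*(0)=-

price = 16.3437
boundary = - - 81.4876 72.6353 81.4876 72.6353 81.4876 91.4186
tree:
16.3437
23.1573 10.2522
31.8024 15.4757 5.5374
40.6547 22.6063 9.0688 2.3227
48.5452 31.8024 14.3953 4.2339 0.5695
55.5786 40.6547 21.9582 7.5603 1.1865 0.0000
61.8480 48.5452 31.8024 13.1245 2.4720 0.0000 0.0000
67.4363 55.5786 40.6547 21.8714 5.1502 0.0000 0.0000 0.0000
72.4175 61.8480 48.5452 31.8024 10.7300 0.0000 0.0000 0.0000 0.0000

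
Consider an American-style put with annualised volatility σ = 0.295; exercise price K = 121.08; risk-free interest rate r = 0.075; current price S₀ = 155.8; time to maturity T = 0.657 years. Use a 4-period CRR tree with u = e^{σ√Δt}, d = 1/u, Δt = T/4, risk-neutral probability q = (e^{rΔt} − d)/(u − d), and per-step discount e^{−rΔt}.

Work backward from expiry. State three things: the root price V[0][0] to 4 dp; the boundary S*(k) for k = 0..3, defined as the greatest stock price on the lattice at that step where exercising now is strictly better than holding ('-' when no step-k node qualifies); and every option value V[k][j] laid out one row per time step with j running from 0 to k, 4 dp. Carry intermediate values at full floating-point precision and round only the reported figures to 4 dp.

Δt=0.16425, u=1.12700, d=0.88731, q=0.52186, disc=e^(-rΔt)=0.98776
k=4 terminal: V=max(K-S,0) → 24.5025 0.0000 0.0000 0.0000 0.0000
k=3: j=0 S=108.8426 intr=12.2374 cont=11.5722 V=12.2374[EX]; j=1 S=138.2434 intr=0.0000 cont=0.0000 V=0.0000[hold]; j=2 S=175.5862 intr=0.0000 cont=0.0000 V=0.0000[hold]; j=3 S=223.0161 intr=0.0000 cont=0.0000 V=0.0000[hold]  S*(3)=108.8426
k=2: j=0 S=122.6653 intr=0.0000 cont=5.7796 V=5.7796[hold]; j=1 S=155.8000 intr=0.0000 cont=0.0000 V=0.0000[hold]; j=2 S=197.8852 intr=0.0000 cont=0.0000 V=0.0000[hold]  S*(2)=-
k=1: j=0 S=138.2434 intr=0.0000 cont=2.7296 V=2.7296[hold]; j=1 S=175.5862 intr=0.0000 cont=0.0000 V=0.0000[hold]  S*(1)=-
k=0: j=0 S=155.8000 intr=0.0000 cont=1.2892 V=1.2892[hold]  S*(0)=-

price = 1.2892
boundary = - - - 108.8426
tree:
1.2892
2.7296 0.0000
5.7796 0.0000 0.0000
12.2374 0.0000 0.0000 0.0000
24.5025 0.0000 0.0000 0.0000 0.0000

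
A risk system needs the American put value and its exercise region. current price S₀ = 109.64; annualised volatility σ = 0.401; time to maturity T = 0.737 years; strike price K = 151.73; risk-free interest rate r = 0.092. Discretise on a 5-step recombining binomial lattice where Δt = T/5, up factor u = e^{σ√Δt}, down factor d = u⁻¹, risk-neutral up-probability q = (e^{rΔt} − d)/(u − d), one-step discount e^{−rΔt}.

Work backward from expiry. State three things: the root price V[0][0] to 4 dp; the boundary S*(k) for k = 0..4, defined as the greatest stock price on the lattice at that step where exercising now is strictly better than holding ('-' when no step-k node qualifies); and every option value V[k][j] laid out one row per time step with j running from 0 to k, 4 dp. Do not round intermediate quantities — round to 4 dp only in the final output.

Δt=0.14740, u=1.16644, d=0.85731, q=0.50575, disc=e^(-rΔt)=0.98653
k=5 terminal: V=max(K-S,0) → 100.9538 82.6450 57.7344 23.8417 0.0000 0.0000
k=4: j=0 S=59.2273 intr=92.5027 cont=90.4590 V=92.5027[EX]; j=1 S=80.5834 intr=71.1466 cont=69.1029 V=71.1466[EX]; j=2 S=109.6400 intr=42.0900 cont=40.0463 V=42.0900[EX]; j=3 S=149.1738 intr=2.5562 cont=11.6250 V=11.6250[hold]; j=4 S=202.9625 intr=0.0000 cont=0.0000 V=0.0000[hold]  S*(4)=109.6400
k=3: j=0 S=69.0850 intr=82.6450 cont=80.6013 V=82.6450[EX]; j=1 S=93.9956 intr=57.7344 cont=55.6908 V=57.7344[EX]; j=2 S=127.8883 intr=23.8417 cont=26.3228 V=26.3228[hold]; j=3 S=174.0020 intr=0.0000 cont=5.6682 V=5.6682[hold]  S*(3)=93.9956
k=2: j=0 S=80.5834 intr=71.1466 cont=69.1029 V=71.1466[EX]; j=1 S=109.6400 intr=42.0900 cont=41.2842 V=42.0900[EX]; j=2 S=149.1738 intr=2.5562 cont=15.6628 V=15.6628[hold]  S*(2)=109.6400
k=1: j=0 S=93.9956 intr=57.7344 cont=55.6908 V=57.7344[EX]; j=1 S=127.8883 intr=23.8417 cont=28.3374 V=28.3374[hold]  S*(1)=93.9956
k=0: j=0 S=109.6400 intr=42.0900 cont=42.2894 V=42.2894[hold]  S*(0)=-

price = 42.2894
boundary = - 93.9956 109.6400 93.9956 109.6400
tree:
42.2894
57.7344 28.3374
71.1466 42.0900 15.6628
82.6450 57.7344 26.3228 5.6682
92.5027 71.1466 42.0900 11.6250 0.0000
100.9538 82.6450 57.7344 23.8417 0.0000 0.0000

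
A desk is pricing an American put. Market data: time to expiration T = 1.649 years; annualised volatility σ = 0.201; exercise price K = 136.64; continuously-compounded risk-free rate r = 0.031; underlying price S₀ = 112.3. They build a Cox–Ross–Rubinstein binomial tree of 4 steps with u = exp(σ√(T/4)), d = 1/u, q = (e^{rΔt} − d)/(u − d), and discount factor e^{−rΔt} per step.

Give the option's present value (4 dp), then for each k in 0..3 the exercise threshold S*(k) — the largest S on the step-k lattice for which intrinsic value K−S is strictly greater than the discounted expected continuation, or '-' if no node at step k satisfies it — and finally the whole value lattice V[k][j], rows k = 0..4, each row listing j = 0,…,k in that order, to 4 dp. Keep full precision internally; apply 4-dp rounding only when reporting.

price = 25.4391
boundary = - 98.7033 112.3000 98.7033
tree:
25.4391
37.9367 14.4178
49.8872 24.3400 5.5241
60.3908 37.9367 11.5956 0.0000
69.6226 49.8872 24.3400 0.0000 0.0000

Δt=0.41225, u=1.13775, d=0.87893, q=0.51747, disc=e^(-rΔt)=0.98730
k=4 terminal: V=max(K-S,0) → 69.6226 49.8872 24.3400 0.0000 0.0000
k=3: j=0 S=76.2492 intr=60.3908 cont=58.6556 V=60.3908[EX]; j=1 S=98.7033 intr=37.9367 cont=36.2016 V=37.9367[EX]; j=2 S=127.7697 intr=8.8703 cont=11.5956 V=11.5956[hold]; j=3 S=165.3956 intr=0.0000 cont=0.0000 V=0.0000[hold]  S*(3)=98.7033
k=2: j=0 S=86.7528 intr=49.8872 cont=48.1521 V=49.8872[EX]; j=1 S=112.3000 intr=24.3400 cont=23.9972 V=24.3400[EX]; j=2 S=145.3704 intr=0.0000 cont=5.5241 V=5.5241[hold]  S*(2)=112.3000
k=1: j=0 S=98.7033 intr=37.9367 cont=36.2016 V=37.9367[EX]; j=1 S=127.7697 intr=8.8703 cont=14.4178 V=14.4178[hold]  S*(1)=98.7033
k=0: j=0 S=112.3000 intr=24.3400 cont=25.4391 V=25.4391[hold]  S*(0)=-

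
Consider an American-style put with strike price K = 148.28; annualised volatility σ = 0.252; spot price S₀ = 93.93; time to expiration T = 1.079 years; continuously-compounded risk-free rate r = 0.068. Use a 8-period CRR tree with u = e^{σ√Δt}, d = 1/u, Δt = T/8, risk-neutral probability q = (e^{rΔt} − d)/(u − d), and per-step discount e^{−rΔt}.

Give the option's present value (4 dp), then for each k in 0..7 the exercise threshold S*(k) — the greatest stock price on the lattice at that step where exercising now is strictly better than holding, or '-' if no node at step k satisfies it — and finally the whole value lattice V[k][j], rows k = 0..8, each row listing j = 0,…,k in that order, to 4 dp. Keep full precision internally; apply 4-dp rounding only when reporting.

Δt=0.13487  u=1.09697  d=0.91161  q=0.52659  discount=0.99087
step 8 (expiry): payoffs max(K−S,0) = 103.4818 94.3729 83.4117 70.2218 54.3500 35.2509 12.2683 0.0000 0.0000
step 7: (k=7,j=0): S=49.1420, (K−S)⁺=99.1380, hold=97.7842 ⇒ V=99.1380 exercise | (k=7,j=1): S=59.1343, (K−S)⁺=89.1457, hold=87.7920 ⇒ V=89.1457 exercise | (k=7,j=2): S=71.1583, (K−S)⁺=77.1217, hold=75.7680 ⇒ V=77.1217 exercise | (k=7,j=3): S=85.6271, (K−S)⁺=62.6529, hold=61.2992 ⇒ V=62.6529 exercise | (k=7,j=4): S=103.0380, (K−S)⁺=45.2420, hold=43.8883 ⇒ V=45.2420 exercise | (k=7,j=5): S=123.9891, (K−S)⁺=24.2909, hold=22.9372 ⇒ V=24.2909 exercise | (k=7,j=6): S=149.2002, (K−S)⁺=0.0000, hold=5.7549 ⇒ V=5.7549 continue | (k=7,j=7): S=179.5376, (K−S)⁺=0.0000, hold=0.0000 ⇒ V=0.0000 continue  boundary S*=123.9891
step 6: (k=6,j=0): S=53.9071, (K−S)⁺=94.3729, hold=93.0191 ⇒ V=94.3729 exercise | (k=6,j=1): S=64.8683, (K−S)⁺=83.4117, hold=82.0580 ⇒ V=83.4117 exercise | (k=6,j=2): S=78.0582, (K−S)⁺=70.2218, hold=68.8681 ⇒ V=70.2218 exercise | (k=6,j=3): S=93.9300, (K−S)⁺=54.3500, hold=52.9963 ⇒ V=54.3500 exercise | (k=6,j=4): S=113.0291, (K−S)⁺=35.2509, hold=33.8971 ⇒ V=35.2509 exercise | (k=6,j=5): S=136.0117, (K−S)⁺=12.2683, hold=14.3975 ⇒ V=14.3975 continue | (k=6,j=6): S=163.6675, (K−S)⁺=0.0000, hold=2.6996 ⇒ V=2.6996 continue  boundary S*=113.0291
step 5: (k=5,j=0): S=59.1343, (K−S)⁺=89.1457, hold=87.7920 ⇒ V=89.1457 exercise | (k=5,j=1): S=71.1583, (K−S)⁺=77.1217, hold=75.7680 ⇒ V=77.1217 exercise | (k=5,j=2): S=85.6271, (K−S)⁺=62.6529, hold=61.2992 ⇒ V=62.6529 exercise | (k=5,j=3): S=103.0380, (K−S)⁺=45.2420, hold=43.8883 ⇒ V=45.2420 exercise | (k=5,j=4): S=123.9891, (K−S)⁺=24.2909, hold=24.0482 ⇒ V=24.2909 exercise | (k=5,j=5): S=149.2002, (K−S)⁺=0.0000, hold=8.1623 ⇒ V=8.1623 continue  boundary S*=123.9891
step 4: (k=4,j=0): S=64.8683, (K−S)⁺=83.4117, hold=82.0580 ⇒ V=83.4117 exercise | (k=4,j=1): S=78.0582, (K−S)⁺=70.2218, hold=68.8681 ⇒ V=70.2218 exercise | (k=4,j=2): S=93.9300, (K−S)⁺=54.3500, hold=52.9963 ⇒ V=54.3500 exercise | (k=4,j=3): S=113.0291, (K−S)⁺=35.2509, hold=33.8971 ⇒ V=35.2509 exercise | (k=4,j=4): S=136.0117, (K−S)⁺=12.2683, hold=15.6536 ⇒ V=15.6536 continue  boundary S*=113.0291
step 3: (k=3,j=0): S=71.1583, (K−S)⁺=77.1217, hold=75.7680 ⇒ V=77.1217 exercise | (k=3,j=1): S=85.6271, (K−S)⁺=62.6529, hold=61.2992 ⇒ V=62.6529 exercise | (k=3,j=2): S=103.0380, (K−S)⁺=45.2420, hold=43.8883 ⇒ V=45.2420 exercise | (k=3,j=3): S=123.9891, (K−S)⁺=24.2909, hold=24.7036 ⇒ V=24.7036 continue  boundary S*=103.0380
step 2: (k=2,j=0): S=78.0582, (K−S)⁺=70.2218, hold=68.8681 ⇒ V=70.2218 exercise | (k=2,j=1): S=93.9300, (K−S)⁺=54.3500, hold=52.9963 ⇒ V=54.3500 exercise | (k=2,j=2): S=113.0291, (K−S)⁺=35.2509, hold=34.1125 ⇒ V=35.2509 exercise  boundary S*=113.0291
step 1: (k=1,j=0): S=85.6271, (K−S)⁺=62.6529, hold=61.2992 ⇒ V=62.6529 exercise | (k=1,j=1): S=103.0380, (K−S)⁺=45.2420, hold=43.8883 ⇒ V=45.2420 exercise  boundary S*=103.0380
step 0: (k=0,j=0): S=93.9300, (K−S)⁺=54.3500, hold=52.9963 ⇒ V=54.3500 exercise  boundary S*=93.9300

price = 54.3500
boundary = 93.9300 103.0380 113.0291 103.0380 113.0291 123.9891 113.0291 123.9891
tree:
54.3500
62.6529 45.2420
70.2218 54.3500 35.2509
77.1217 62.6529 45.2420 24.7036
83.4117 70.2218 54.3500 35.2509 15.6536
89.1457 77.1217 62.6529 45.2420 24.2909 8.1623
94.3729 83.4117 70.2218 54.3500 35.2509 14.3975 2.6996
99.1380 89.1457 77.1217 62.6529 45.2420 24.2909 5.7549 0.0000
103.4818 94.3729 83.4117 70.2218 54.3500 35.2509 12.2683 0.0000 0.0000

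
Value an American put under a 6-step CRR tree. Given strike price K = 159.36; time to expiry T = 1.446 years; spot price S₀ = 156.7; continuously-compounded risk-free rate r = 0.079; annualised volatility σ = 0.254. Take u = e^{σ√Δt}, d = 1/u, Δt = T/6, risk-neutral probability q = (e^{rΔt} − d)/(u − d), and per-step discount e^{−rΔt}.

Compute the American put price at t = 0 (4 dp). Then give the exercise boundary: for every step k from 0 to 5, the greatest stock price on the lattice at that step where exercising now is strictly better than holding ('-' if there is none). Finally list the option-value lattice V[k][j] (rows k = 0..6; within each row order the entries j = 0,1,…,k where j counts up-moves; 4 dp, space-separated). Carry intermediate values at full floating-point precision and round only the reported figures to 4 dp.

Δt=0.24100  u=1.13280  d=0.88277  q=0.54574  discount=0.98114
step 6 (expiry): payoffs max(K−S,0) = 85.2037 64.1999 37.2470 2.6600 0.0000 0.0000 0.0000
step 5: (k=5,j=0): S=84.0043, (K−S)⁺=75.3557, hold=72.3504 ⇒ V=75.3557 exercise | (k=5,j=1): S=107.7975, (K−S)⁺=51.5625, hold=48.5572 ⇒ V=51.5625 exercise | (k=5,j=2): S=138.3297, (K−S)⁺=21.0303, hold=18.0249 ⇒ V=21.0303 exercise | (k=5,j=3): S=177.5099, (K−S)⁺=0.0000, hold=1.1855 ⇒ V=1.1855 continue | (k=5,j=4): S=227.7873, (K−S)⁺=0.0000, hold=0.0000 ⇒ V=0.0000 continue | (k=5,j=5): S=292.3052, (K−S)⁺=0.0000, hold=0.0000 ⇒ V=0.0000 continue  boundary S*=138.3297
step 4: (k=4,j=0): S=95.1601, (K−S)⁺=64.1999, hold=61.1945 ⇒ V=64.1999 exercise | (k=4,j=1): S=122.1130, (K−S)⁺=37.2470, hold=34.2416 ⇒ V=37.2470 exercise | (k=4,j=2): S=156.7000, (K−S)⁺=2.6600, hold=10.0078 ⇒ V=10.0078 continue | (k=4,j=3): S=201.0833, (K−S)⁺=0.0000, hold=0.5284 ⇒ V=0.5284 continue | (k=4,j=4): S=258.0376, (K−S)⁺=0.0000, hold=0.0000 ⇒ V=0.0000 continue  boundary S*=122.1130
step 3: (k=3,j=0): S=107.7975, (K−S)⁺=51.5625, hold=48.5572 ⇒ V=51.5625 exercise | (k=3,j=1): S=138.3297, (K−S)⁺=21.0303, hold=21.9593 ⇒ V=21.9593 continue | (k=3,j=2): S=177.5099, (K−S)⁺=0.0000, hold=4.7433 ⇒ V=4.7433 continue | (k=3,j=3): S=227.7873, (K−S)⁺=0.0000, hold=0.2355 ⇒ V=0.2355 continue  boundary S*=107.7975
step 2: (k=2,j=0): S=122.1130, (K−S)⁺=37.2470, hold=34.7391 ⇒ V=37.2470 exercise | (k=2,j=1): S=156.7000, (K−S)⁺=2.6600, hold=12.3269 ⇒ V=12.3269 continue | (k=2,j=2): S=201.0833, (K−S)⁺=0.0000, hold=2.2401 ⇒ V=2.2401 continue  boundary S*=122.1130
step 1: (k=1,j=0): S=138.3297, (K−S)⁺=21.0303, hold=23.2011 ⇒ V=23.2011 continue | (k=1,j=1): S=177.5099, (K−S)⁺=0.0000, hold=6.6935 ⇒ V=6.6935 continue  boundary S*=-
step 0: (k=0,j=0): S=156.7000, (K−S)⁺=2.6600, hold=13.9245 ⇒ V=13.9245 continue  boundary S*=-

price = 13.9245
boundary = - - 122.1130 107.7975 122.1130 138.3297
tree:
13.9245
23.2011 6.6935
37.2470 12.3269 2.2401
51.5625 21.9593 4.7433 0.2355
64.1999 37.2470 10.0078 0.5284 0.0000
75.3557 51.5625 21.0303 1.1855 0.0000 0.0000
85.2037 64.1999 37.2470 2.6600 0.0000 0.0000 0.0000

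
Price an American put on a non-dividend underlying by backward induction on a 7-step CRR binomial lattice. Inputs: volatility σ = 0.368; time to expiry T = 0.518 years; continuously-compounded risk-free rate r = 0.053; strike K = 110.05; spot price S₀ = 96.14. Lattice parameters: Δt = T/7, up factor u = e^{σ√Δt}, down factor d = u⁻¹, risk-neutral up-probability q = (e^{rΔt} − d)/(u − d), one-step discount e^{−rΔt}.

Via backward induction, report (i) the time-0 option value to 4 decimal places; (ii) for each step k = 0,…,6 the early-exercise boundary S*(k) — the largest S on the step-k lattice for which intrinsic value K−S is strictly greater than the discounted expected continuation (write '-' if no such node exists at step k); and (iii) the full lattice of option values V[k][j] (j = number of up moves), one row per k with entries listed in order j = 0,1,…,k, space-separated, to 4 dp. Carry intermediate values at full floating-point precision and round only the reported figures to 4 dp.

price = 17.7686
boundary = - - 78.6960 71.1994 78.6960 86.9818 96.1400
tree:
17.7686
24.0283 11.5130
31.3540 16.7332 6.2702
38.8506 23.4336 10.0191 2.4890
45.6330 31.3540 15.5260 4.4712 0.4833
51.7693 38.8506 23.0682 7.9421 0.9599 0.0000
57.3211 45.6330 31.3540 13.9100 1.9068 0.0000 0.0000
62.3440 51.7693 38.8506 23.0682 3.7875 0.0000 0.0000 0.0000

params: Δt=0.07400 u=1.10529 d=0.90474 q=0.49459 e^(-rΔt)=0.99609
t_7 payoffs: 62.3440 51.7693 38.8506 23.0682 3.7875 0.0000 0.0000 0.0000
t_6: node(6,0) S=52.7289 payoff=57.3211 vs cont=56.8903 → 57.3211 [stop]  node(6,1) S=64.4170 payoff=45.6330 vs cont=45.2022 → 45.6330 [stop]  node(6,2) S=78.6960 payoff=31.3540 vs cont=30.9233 → 31.3540 [stop]  node(6,3) S=96.1400 payoff=13.9100 vs cont=13.4792 → 13.9100 [stop]  node(6,4) S=117.4508 payoff=0.0000 vs cont=1.9068 → 1.9068 [wait]  node(6,5) S=143.4853 payoff=0.0000 vs cont=0.0000 → 0.0000 [wait]  node(6,6) S=175.2908 payoff=0.0000 vs cont=0.0000 → 0.0000 [wait]  ⇒ S*(6)=96.1400
t_5: node(5,0) S=58.2807 payoff=51.7693 vs cont=51.3385 → 51.7693 [stop]  node(5,1) S=71.1994 payoff=38.8506 vs cont=38.4198 → 38.8506 [stop]  node(5,2) S=86.9818 payoff=23.0682 vs cont=22.6375 → 23.0682 [stop]  node(5,3) S=106.2625 payoff=3.7875 vs cont=7.9421 → 7.9421 [wait]  node(5,4) S=129.8170 payoff=0.0000 vs cont=0.9599 → 0.9599 [wait]  node(5,5) S=158.5927 payoff=0.0000 vs cont=0.0000 → 0.0000 [wait]  ⇒ S*(5)=86.9818
t_4: node(4,0) S=64.4170 payoff=45.6330 vs cont=45.2022 → 45.6330 [stop]  node(4,1) S=78.6960 payoff=31.3540 vs cont=30.9233 → 31.3540 [stop]  node(4,2) S=96.1400 payoff=13.9100 vs cont=15.5260 → 15.5260 [wait]  node(4,3) S=117.4508 payoff=0.0000 vs cont=4.4712 → 4.4712 [wait]  node(4,4) S=143.4853 payoff=0.0000 vs cont=0.4833 → 0.4833 [wait]  ⇒ S*(4)=78.6960
t_3: node(3,0) S=71.1994 payoff=38.8506 vs cont=38.4198 → 38.8506 [stop]  node(3,1) S=86.9818 payoff=23.0682 vs cont=23.4336 → 23.4336 [wait]  node(3,2) S=106.2625 payoff=3.7875 vs cont=10.0191 → 10.0191 [wait]  node(3,3) S=129.8170 payoff=0.0000 vs cont=2.4890 → 2.4890 [wait]  ⇒ S*(3)=71.1994
t_2: node(2,0) S=78.6960 payoff=31.3540 vs cont=31.1033 → 31.3540 [stop]  node(2,1) S=96.1400 payoff=13.9100 vs cont=16.7332 → 16.7332 [wait]  node(2,2) S=117.4508 payoff=0.0000 vs cont=6.2702 → 6.2702 [wait]  ⇒ S*(2)=78.6960
t_1: node(1,0) S=86.9818 payoff=23.0682 vs cont=24.0283 → 24.0283 [wait]  node(1,1) S=106.2625 payoff=3.7875 vs cont=11.5130 → 11.5130 [wait]  ⇒ S*(1)=-
t_0: node(0,0) S=96.1400 payoff=13.9100 vs cont=17.7686 → 17.7686 [wait]  ⇒ S*(0)=-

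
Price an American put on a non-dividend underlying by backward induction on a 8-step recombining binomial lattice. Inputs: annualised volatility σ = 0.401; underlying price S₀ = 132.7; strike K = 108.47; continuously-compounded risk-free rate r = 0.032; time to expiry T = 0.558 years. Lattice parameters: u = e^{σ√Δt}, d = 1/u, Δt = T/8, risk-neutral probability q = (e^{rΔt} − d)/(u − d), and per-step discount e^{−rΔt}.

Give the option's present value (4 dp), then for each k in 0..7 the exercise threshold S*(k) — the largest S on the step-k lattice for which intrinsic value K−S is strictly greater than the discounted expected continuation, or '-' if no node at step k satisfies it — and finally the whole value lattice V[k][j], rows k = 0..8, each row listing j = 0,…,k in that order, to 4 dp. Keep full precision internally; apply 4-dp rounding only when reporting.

Δt=0.06975, u=1.11172, d=0.89951, q=0.48408, disc=e^(-rΔt)=0.99777
k=8 terminal: V=max(K-S,0) → 51.5953 38.1778 21.5949 1.1000 0.0000 0.0000 0.0000 0.0000 0.0000
k=7: j=0 S=63.2285 intr=45.2415 cont=44.9996 V=45.2415[EX]; j=1 S=78.1450 intr=30.3250 cont=30.0832 V=30.3250[EX]; j=2 S=96.5804 intr=11.8896 cont=11.6478 V=11.8896[EX]; j=3 S=119.3650 intr=0.0000 cont=0.5662 V=0.5662[hold]; j=4 S=147.5247 intr=0.0000 cont=0.0000 V=0.0000[hold]; j=5 S=182.3278 intr=0.0000 cont=0.0000 V=0.0000[hold]; j=6 S=225.3413 intr=0.0000 cont=0.0000 V=0.0000[hold]; j=7 S=278.5022 intr=0.0000 cont=0.0000 V=0.0000[hold]  S*(7)=96.5804
k=6: j=0 S=70.2922 intr=38.1778 cont=37.9360 V=38.1778[EX]; j=1 S=86.8751 intr=21.5949 cont=21.3531 V=21.5949[EX]; j=2 S=107.3700 intr=1.1000 cont=6.3939 V=6.3939[hold]; j=3 S=132.7000 intr=0.0000 cont=0.2915 V=0.2915[hold]; j=4 S=164.0057 intr=0.0000 cont=0.0000 V=0.0000[hold]; j=5 S=202.6967 intr=0.0000 cont=0.0000 V=0.0000[hold]; j=6 S=250.5155 intr=0.0000 cont=0.0000 V=0.0000[hold]  S*(6)=86.8751
k=5: j=0 S=78.1450 intr=30.3250 cont=30.0832 V=30.3250[EX]; j=1 S=96.5804 intr=11.8896 cont=14.2047 V=14.2047[hold]; j=2 S=119.3650 intr=0.0000 cont=3.4322 V=3.4322[hold]; j=3 S=147.5247 intr=0.0000 cont=0.1500 V=0.1500[hold]; j=4 S=182.3278 intr=0.0000 cont=0.0000 V=0.0000[hold]; j=5 S=225.3413 intr=0.0000 cont=0.0000 V=0.0000[hold]  S*(5)=78.1450
k=4: j=0 S=86.8751 intr=21.5949 cont=22.4713 V=22.4713[hold]; j=1 S=107.3700 intr=1.1000 cont=8.9699 V=8.9699[hold]; j=2 S=132.7000 intr=0.0000 cont=1.8393 V=1.8393[hold]; j=3 S=164.0057 intr=0.0000 cont=0.0772 V=0.0772[hold]; j=4 S=202.6967 intr=0.0000 cont=0.0000 V=0.0000[hold]  S*(4)=-
k=3: j=0 S=96.5804 intr=11.8896 cont=15.9001 V=15.9001[hold]; j=1 S=119.3650 intr=0.0000 cont=5.5058 V=5.5058[hold]; j=2 S=147.5247 intr=0.0000 cont=0.9841 V=0.9841[hold]; j=3 S=182.3278 intr=0.0000 cont=0.0398 V=0.0398[hold]  S*(3)=-
k=2: j=0 S=107.3700 intr=1.1000 cont=10.8442 V=10.8442[hold]; j=1 S=132.7000 intr=0.0000 cont=3.3096 V=3.3096[hold]; j=2 S=164.0057 intr=0.0000 cont=0.5258 V=0.5258[hold]  S*(2)=-
k=1: j=0 S=119.3650 intr=0.0000 cont=7.1808 V=7.1808[hold]; j=1 S=147.5247 intr=0.0000 cont=1.9576 V=1.9576[hold]  S*(1)=-
k=0: j=0 S=132.7000 intr=0.0000 cont=4.6420 V=4.6420[hold]  S*(0)=-

price = 4.6420
boundary = - - - - - 78.1450 86.8751 96.5804
tree:
4.6420
7.1808 1.9576
10.8442 3.3096 0.5258
15.9001 5.5058 0.9841 0.0398
22.4713 8.9699 1.8393 0.0772 0.0000
30.3250 14.2047 3.4322 0.1500 0.0000 0.0000
38.1778 21.5949 6.3939 0.2915 0.0000 0.0000 0.0000
45.2415 30.3250 11.8896 0.5662 0.0000 0.0000 0.0000 0.0000
51.5953 38.1778 21.5949 1.1000 0.0000 0.0000 0.0000 0.0000 0.0000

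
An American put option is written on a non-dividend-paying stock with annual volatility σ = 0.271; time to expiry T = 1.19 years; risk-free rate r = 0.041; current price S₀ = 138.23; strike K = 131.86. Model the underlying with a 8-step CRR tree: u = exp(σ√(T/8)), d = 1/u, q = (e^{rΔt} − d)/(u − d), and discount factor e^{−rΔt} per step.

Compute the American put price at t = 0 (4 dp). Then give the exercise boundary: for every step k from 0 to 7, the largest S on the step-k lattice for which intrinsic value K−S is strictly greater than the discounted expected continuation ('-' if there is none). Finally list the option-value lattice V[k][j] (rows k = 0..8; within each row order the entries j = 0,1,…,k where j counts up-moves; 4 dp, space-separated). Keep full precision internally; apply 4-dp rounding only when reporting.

price = 10.5375
boundary = - - - - 90.9983 101.0242 90.9983 101.0242
tree:
10.5375
15.5921 5.6735
22.3525 9.1047 2.3536
30.8783 14.2038 4.1794 0.5790
40.8617 21.3935 7.2754 1.1723 0.0000
49.8927 30.8358 12.3280 2.3737 0.0000 0.0000
58.0273 40.8617 20.0954 4.8063 0.0000 0.0000 0.0000
65.3547 49.8927 30.8358 9.7319 0.0000 0.0000 0.0000 0.0000
71.9549 58.0273 40.8617 19.7052 0.0000 0.0000 0.0000 0.0000 0.0000

Δt=0.14875  u=1.11018  d=0.90076  q=0.50310  discount=0.99392
step 8 (expiry): payoffs max(K−S,0) = 71.9549 58.0273 40.8617 19.7052 0.0000 0.0000 0.0000 0.0000 0.0000
step 7: (k=7,j=0): S=66.5053, (K−S)⁺=65.3547, hold=64.5530 ⇒ V=65.3547 exercise | (k=7,j=1): S=81.9673, (K−S)⁺=49.8927, hold=49.0909 ⇒ V=49.8927 exercise | (k=7,j=2): S=101.0242, (K−S)⁺=30.8358, hold=30.0341 ⇒ V=30.8358 exercise | (k=7,j=3): S=124.5117, (K−S)⁺=7.3483, hold=9.7319 ⇒ V=9.7319 continue | (k=7,j=4): S=153.4598, (K−S)⁺=0.0000, hold=0.0000 ⇒ V=0.0000 continue | (k=7,j=5): S=189.1382, (K−S)⁺=0.0000, hold=0.0000 ⇒ V=0.0000 continue | (k=7,j=6): S=233.1115, (K−S)⁺=0.0000, hold=0.0000 ⇒ V=0.0000 continue | (k=7,j=7): S=287.3084, (K−S)⁺=0.0000, hold=0.0000 ⇒ V=0.0000 continue  boundary S*=101.0242
step 6: (k=6,j=0): S=73.8327, (K−S)⁺=58.0273, hold=57.2256 ⇒ V=58.0273 exercise | (k=6,j=1): S=90.9983, (K−S)⁺=40.8617, hold=40.0600 ⇒ V=40.8617 exercise | (k=6,j=2): S=112.1548, (K−S)⁺=19.7052, hold=20.0954 ⇒ V=20.0954 continue | (k=6,j=3): S=138.2300, (K−S)⁺=0.0000, hold=4.8063 ⇒ V=4.8063 continue | (k=6,j=4): S=170.3676, (K−S)⁺=0.0000, hold=0.0000 ⇒ V=0.0000 continue | (k=6,j=5): S=209.9769, (K−S)⁺=0.0000, hold=0.0000 ⇒ V=0.0000 continue | (k=6,j=6): S=258.7951, (K−S)⁺=0.0000, hold=0.0000 ⇒ V=0.0000 continue  boundary S*=90.9983
step 5: (k=5,j=0): S=81.9673, (K−S)⁺=49.8927, hold=49.0909 ⇒ V=49.8927 exercise | (k=5,j=1): S=101.0242, (K−S)⁺=30.8358, hold=30.2292 ⇒ V=30.8358 exercise | (k=5,j=2): S=124.5117, (K−S)⁺=7.3483, hold=12.3280 ⇒ V=12.3280 continue | (k=5,j=3): S=153.4598, (K−S)⁺=0.0000, hold=2.3737 ⇒ V=2.3737 continue | (k=5,j=4): S=189.1382, (K−S)⁺=0.0000, hold=0.0000 ⇒ V=0.0000 continue | (k=5,j=5): S=233.1115, (K−S)⁺=0.0000, hold=0.0000 ⇒ V=0.0000 continue  boundary S*=101.0242
step 4: (k=4,j=0): S=90.9983, (K−S)⁺=40.8617, hold=40.0600 ⇒ V=40.8617 exercise | (k=4,j=1): S=112.1548, (K−S)⁺=19.7052, hold=21.3935 ⇒ V=21.3935 continue | (k=4,j=2): S=138.2300, (K−S)⁺=0.0000, hold=7.2754 ⇒ V=7.2754 continue | (k=4,j=3): S=170.3676, (K−S)⁺=0.0000, hold=1.1723 ⇒ V=1.1723 continue | (k=4,j=4): S=209.9769, (K−S)⁺=0.0000, hold=0.0000 ⇒ V=0.0000 continue  boundary S*=90.9983
step 3: (k=3,j=0): S=101.0242, (K−S)⁺=30.8358, hold=30.8783 ⇒ V=30.8783 continue | (k=3,j=1): S=124.5117, (K−S)⁺=7.3483, hold=14.2038 ⇒ V=14.2038 continue | (k=3,j=2): S=153.4598, (K−S)⁺=0.0000, hold=4.1794 ⇒ V=4.1794 continue | (k=3,j=3): S=189.1382, (K−S)⁺=0.0000, hold=0.5790 ⇒ V=0.5790 continue  boundary S*=-
step 2: (k=2,j=0): S=112.1548, (K−S)⁺=19.7052, hold=22.3525 ⇒ V=22.3525 continue | (k=2,j=1): S=138.2300, (K−S)⁺=0.0000, hold=9.1047 ⇒ V=9.1047 continue | (k=2,j=2): S=170.3676, (K−S)⁺=0.0000, hold=2.3536 ⇒ V=2.3536 continue  boundary S*=-
step 1: (k=1,j=0): S=124.5117, (K−S)⁺=7.3483, hold=15.5921 ⇒ V=15.5921 continue | (k=1,j=1): S=153.4598, (K−S)⁺=0.0000, hold=5.6735 ⇒ V=5.6735 continue  boundary S*=-
step 0: (k=0,j=0): S=138.2300, (K−S)⁺=0.0000, hold=10.5375 ⇒ V=10.5375 continue  boundary S*=-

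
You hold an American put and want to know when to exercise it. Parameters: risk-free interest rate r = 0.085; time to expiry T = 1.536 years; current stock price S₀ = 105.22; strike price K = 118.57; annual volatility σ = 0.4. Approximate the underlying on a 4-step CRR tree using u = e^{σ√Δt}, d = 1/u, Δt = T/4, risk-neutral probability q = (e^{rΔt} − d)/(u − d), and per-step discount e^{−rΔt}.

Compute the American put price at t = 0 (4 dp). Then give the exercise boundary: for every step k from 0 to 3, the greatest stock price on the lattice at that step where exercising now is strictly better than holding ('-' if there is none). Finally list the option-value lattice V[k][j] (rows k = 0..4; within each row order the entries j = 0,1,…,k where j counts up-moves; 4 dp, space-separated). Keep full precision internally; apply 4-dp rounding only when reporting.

Δt=0.38400  u=1.28129  d=0.78046  q=0.50459  discount=0.96789
step 4 (expiry): payoffs max(K−S,0) = 79.5307 54.4785 13.3500 0.0000 0.0000
step 3: (k=3,j=0): S=50.0209, (K−S)⁺=68.5491, hold=64.7415 ⇒ V=68.5491 exercise | (k=3,j=1): S=82.1201, (K−S)⁺=36.4499, hold=32.6423 ⇒ V=36.4499 exercise | (k=3,j=2): S=134.8178, (K−S)⁺=0.0000, hold=6.4013 ⇒ V=6.4013 continue | (k=3,j=3): S=221.3325, (K−S)⁺=0.0000, hold=0.0000 ⇒ V=0.0000 continue  boundary S*=82.1201
step 2: (k=2,j=0): S=64.0915, (K−S)⁺=54.4785, hold=50.6709 ⇒ V=54.4785 exercise | (k=2,j=1): S=105.2200, (K−S)⁺=13.3500, hold=20.6039 ⇒ V=20.6039 continue | (k=2,j=2): S=172.7413, (K−S)⁺=0.0000, hold=3.0694 ⇒ V=3.0694 continue  boundary S*=64.0915
step 1: (k=1,j=0): S=82.1201, (K−S)⁺=36.4499, hold=36.1850 ⇒ V=36.4499 exercise | (k=1,j=1): S=134.8178, (K−S)⁺=0.0000, hold=11.3786 ⇒ V=11.3786 continue  boundary S*=82.1201
step 0: (k=0,j=0): S=105.2200, (K−S)⁺=13.3500, hold=23.0348 ⇒ V=23.0348 continue  boundary S*=-

price = 23.0348
boundary = - 82.1201 64.0915 82.1201
tree:
23.0348
36.4499 11.3786
54.4785 20.6039 3.0694
68.5491 36.4499 6.4013 0.0000
79.5307 54.4785 13.3500 0.0000 0.0000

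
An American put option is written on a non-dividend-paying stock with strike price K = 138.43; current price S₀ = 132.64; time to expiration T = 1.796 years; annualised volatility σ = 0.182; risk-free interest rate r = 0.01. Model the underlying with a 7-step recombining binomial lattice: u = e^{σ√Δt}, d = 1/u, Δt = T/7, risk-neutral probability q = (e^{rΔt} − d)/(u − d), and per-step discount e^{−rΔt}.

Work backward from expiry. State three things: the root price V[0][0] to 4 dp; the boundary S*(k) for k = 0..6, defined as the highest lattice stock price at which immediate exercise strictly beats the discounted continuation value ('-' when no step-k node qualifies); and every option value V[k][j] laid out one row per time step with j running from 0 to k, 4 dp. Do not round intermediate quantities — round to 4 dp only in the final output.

price = 15.2770
boundary = - - - 100.5921 91.7333 100.5921 110.3064
tree:
15.2770
21.4409 8.9642
29.0557 13.6554 4.1456
37.8379 20.0995 7.0434 1.1618
46.6967 28.3340 11.6642 2.2879 0.0000
54.7753 37.8379 18.6255 4.5053 0.0000 0.0000
62.1425 46.6967 28.1236 8.8721 0.0000 0.0000 0.0000
68.8609 54.7753 37.8379 17.4711 0.0000 0.0000 0.0000 0.0000

Δt=0.25657  u=1.09657  d=0.91193  q=0.49088  discount=0.99744
step 7 (expiry): payoffs max(K−S,0) = 68.8609 54.7753 37.8379 17.4711 0.0000 0.0000 0.0000 0.0000
step 6: (k=6,j=0): S=76.2875, (K−S)⁺=62.1425, hold=61.7878 ⇒ V=62.1425 exercise | (k=6,j=1): S=91.7333, (K−S)⁺=46.6967, hold=46.3420 ⇒ V=46.6967 exercise | (k=6,j=2): S=110.3064, (K−S)⁺=28.1236, hold=27.7689 ⇒ V=28.1236 exercise | (k=6,j=3): S=132.6400, (K−S)⁺=5.7900, hold=8.8721 ⇒ V=8.8721 continue | (k=6,j=4): S=159.4954, (K−S)⁺=0.0000, hold=0.0000 ⇒ V=0.0000 continue | (k=6,j=5): S=191.7882, (K−S)⁺=0.0000, hold=0.0000 ⇒ V=0.0000 continue | (k=6,j=6): S=230.6193, (K−S)⁺=0.0000, hold=0.0000 ⇒ V=0.0000 continue  boundary S*=110.3064
step 5: (k=5,j=0): S=83.6547, (K−S)⁺=54.7753, hold=54.4206 ⇒ V=54.7753 exercise | (k=5,j=1): S=100.5921, (K−S)⁺=37.8379, hold=37.4832 ⇒ V=37.8379 exercise | (k=5,j=2): S=120.9589, (K−S)⁺=17.4711, hold=18.6255 ⇒ V=18.6255 continue | (k=5,j=3): S=145.4492, (K−S)⁺=0.0000, hold=4.5053 ⇒ V=4.5053 continue | (k=5,j=4): S=174.8981, (K−S)⁺=0.0000, hold=0.0000 ⇒ V=0.0000 continue | (k=5,j=5): S=210.3094, (K−S)⁺=0.0000, hold=0.0000 ⇒ V=0.0000 continue  boundary S*=100.5921
step 4: (k=4,j=0): S=91.7333, (K−S)⁺=46.6967, hold=46.3420 ⇒ V=46.6967 exercise | (k=4,j=1): S=110.3064, (K−S)⁺=28.1236, hold=28.3340 ⇒ V=28.3340 continue | (k=4,j=2): S=132.6400, (K−S)⁺=5.7900, hold=11.6642 ⇒ V=11.6642 continue | (k=4,j=3): S=159.4954, (K−S)⁺=0.0000, hold=2.2879 ⇒ V=2.2879 continue | (k=4,j=4): S=191.7882, (K−S)⁺=0.0000, hold=0.0000 ⇒ V=0.0000 continue  boundary S*=91.7333
step 3: (k=3,j=0): S=100.5921, (K−S)⁺=37.8379, hold=37.5862 ⇒ V=37.8379 exercise | (k=3,j=1): S=120.9589, (K−S)⁺=17.4711, hold=20.0995 ⇒ V=20.0995 continue | (k=3,j=2): S=145.4492, (K−S)⁺=0.0000, hold=7.0434 ⇒ V=7.0434 continue | (k=3,j=3): S=174.8981, (K−S)⁺=0.0000, hold=1.1618 ⇒ V=1.1618 continue  boundary S*=100.5921
step 2: (k=2,j=0): S=110.3064, (K−S)⁺=28.1236, hold=29.0557 ⇒ V=29.0557 continue | (k=2,j=1): S=132.6400, (K−S)⁺=5.7900, hold=13.6554 ⇒ V=13.6554 continue | (k=2,j=2): S=159.4954, (K−S)⁺=0.0000, hold=4.1456 ⇒ V=4.1456 continue  boundary S*=-
step 1: (k=1,j=0): S=120.9589, (K−S)⁺=17.4711, hold=21.4409 ⇒ V=21.4409 continue | (k=1,j=1): S=145.4492, (K−S)⁺=0.0000, hold=8.9642 ⇒ V=8.9642 continue  boundary S*=-
step 0: (k=0,j=0): S=132.6400, (K−S)⁺=5.7900, hold=15.2770 ⇒ V=15.2770 continue  boundary S*=-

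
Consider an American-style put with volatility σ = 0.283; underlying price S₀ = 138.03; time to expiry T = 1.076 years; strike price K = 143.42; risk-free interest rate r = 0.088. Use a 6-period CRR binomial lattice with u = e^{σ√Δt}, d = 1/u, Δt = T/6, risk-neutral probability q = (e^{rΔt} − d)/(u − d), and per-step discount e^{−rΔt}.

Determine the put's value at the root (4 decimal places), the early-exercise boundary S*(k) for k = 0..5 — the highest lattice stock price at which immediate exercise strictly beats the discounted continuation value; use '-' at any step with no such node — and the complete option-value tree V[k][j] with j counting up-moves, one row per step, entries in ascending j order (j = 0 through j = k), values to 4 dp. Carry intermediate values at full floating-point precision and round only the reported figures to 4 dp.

Δt=0.17933, u=1.12732, d=0.88706, q=0.53628, disc=e^(-rΔt)=0.98434
k=6 terminal: V=max(K-S,0) → 76.1707 57.9561 34.8079 5.3900 0.0000 0.0000 0.0000
k=5: j=0 S=75.8115 intr=67.6085 cont=65.3629 V=67.6085[EX]; j=1 S=96.3453 intr=47.0747 cont=44.8291 V=47.0747[EX]; j=2 S=122.4407 intr=20.9793 cont=18.7337 V=20.9793[EX]; j=3 S=155.6041 intr=0.0000 cont=2.4603 V=2.4603[hold]; j=4 S=197.7500 intr=0.0000 cont=0.0000 V=0.0000[hold]; j=5 S=251.3112 intr=0.0000 cont=0.0000 V=0.0000[hold]  S*(5)=122.4407
k=4: j=0 S=85.4639 intr=57.9561 cont=55.7105 V=57.9561[EX]; j=1 S=108.6121 intr=34.8079 cont=32.5623 V=34.8079[EX]; j=2 S=138.0300 intr=5.3900 cont=10.8750 V=10.8750[hold]; j=3 S=175.4158 intr=0.0000 cont=1.1230 V=1.1230[hold]; j=4 S=222.9278 intr=0.0000 cont=0.0000 V=0.0000[hold]  S*(4)=108.6121
k=3: j=0 S=96.3453 intr=47.0747 cont=44.8291 V=47.0747[EX]; j=1 S=122.4407 intr=20.9793 cont=21.6291 V=21.6291[hold]; j=2 S=155.6041 intr=0.0000 cont=5.5568 V=5.5568[hold]; j=3 S=197.7500 intr=0.0000 cont=0.5126 V=0.5126[hold]  S*(3)=96.3453
k=2: j=0 S=108.6121 intr=34.8079 cont=32.9054 V=34.8079[EX]; j=1 S=138.0300 intr=5.3900 cont=12.8062 V=12.8062[hold]; j=2 S=175.4158 intr=0.0000 cont=2.8071 V=2.8071[hold]  S*(2)=108.6121
k=1: j=0 S=122.4407 intr=20.9793 cont=22.6486 V=22.6486[hold]; j=1 S=155.6041 intr=0.0000 cont=7.3273 V=7.3273[hold]  S*(1)=-
k=0: j=0 S=138.0300 intr=5.3900 cont=14.2061 V=14.2061[hold]  S*(0)=-

price = 14.2061
boundary = - - 108.6121 96.3453 108.6121 122.4407
tree:
14.2061
22.6486 7.3273
34.8079 12.8062 2.8071
47.0747 21.6291 5.5568 0.5126
57.9561 34.8079 10.8750 1.1230 0.0000
67.6085 47.0747 20.9793 2.4603 0.0000 0.0000
76.1707 57.9561 34.8079 5.3900 0.0000 0.0000 0.0000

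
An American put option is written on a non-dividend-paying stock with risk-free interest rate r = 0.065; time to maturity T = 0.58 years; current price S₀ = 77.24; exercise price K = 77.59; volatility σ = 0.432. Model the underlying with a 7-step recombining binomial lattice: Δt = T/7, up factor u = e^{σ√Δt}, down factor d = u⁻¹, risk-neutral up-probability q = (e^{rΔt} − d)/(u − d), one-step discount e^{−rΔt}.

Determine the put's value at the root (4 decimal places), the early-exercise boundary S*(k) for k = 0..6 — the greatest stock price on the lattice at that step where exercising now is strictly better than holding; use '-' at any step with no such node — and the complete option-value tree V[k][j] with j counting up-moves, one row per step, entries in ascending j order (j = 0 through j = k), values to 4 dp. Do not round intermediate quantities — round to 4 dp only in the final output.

price = 9.3431
boundary = - - - 53.1897 46.9702 53.1897 60.2327
tree:
9.3431
13.3243 5.3123
18.3803 8.2214 2.3504
24.4003 12.3323 4.0436 0.6182
30.6198 17.7857 6.8059 1.2202 0.0000
36.1120 24.4003 11.1136 2.4083 0.0000 0.0000
40.9620 30.6198 17.3573 4.7533 0.0000 0.0000 0.0000
45.2449 36.1120 24.4003 9.3817 0.0000 0.0000 0.0000 0.0000

Δt=0.08286  u=1.13241  d=0.88307  q=0.49061  discount=0.99463
step 7 (expiry): payoffs max(K−S,0) = 45.2449 36.1120 24.4003 9.3817 0.0000 0.0000 0.0000 0.0000
step 6: (k=6,j=0): S=36.6280, (K−S)⁺=40.9620, hold=40.5453 ⇒ V=40.9620 exercise | (k=6,j=1): S=46.9702, (K−S)⁺=30.6198, hold=30.2030 ⇒ V=30.6198 exercise | (k=6,j=2): S=60.2327, (K−S)⁺=17.3573, hold=16.9405 ⇒ V=17.3573 exercise | (k=6,j=3): S=77.2400, (K−S)⁺=0.3500, hold=4.7533 ⇒ V=4.7533 continue | (k=6,j=4): S=99.0494, (K−S)⁺=0.0000, hold=0.0000 ⇒ V=0.0000 continue | (k=6,j=5): S=127.0170, (K−S)⁺=0.0000, hold=0.0000 ⇒ V=0.0000 continue | (k=6,j=6): S=162.8814, (K−S)⁺=0.0000, hold=0.0000 ⇒ V=0.0000 continue  boundary S*=60.2327
step 5: (k=5,j=0): S=41.4780, (K−S)⁺=36.1120, hold=35.6952 ⇒ V=36.1120 exercise | (k=5,j=1): S=53.1897, (K−S)⁺=24.4003, hold=23.9835 ⇒ V=24.4003 exercise | (k=5,j=2): S=68.2083, (K−S)⁺=9.3817, hold=11.1136 ⇒ V=11.1136 continue | (k=5,j=3): S=87.4676, (K−S)⁺=0.0000, hold=2.4083 ⇒ V=2.4083 continue | (k=5,j=4): S=112.1649, (K−S)⁺=0.0000, hold=0.0000 ⇒ V=0.0000 continue | (k=5,j=5): S=143.8357, (K−S)⁺=0.0000, hold=0.0000 ⇒ V=0.0000 continue  boundary S*=53.1897
step 4: (k=4,j=0): S=46.9702, (K−S)⁺=30.6198, hold=30.2030 ⇒ V=30.6198 exercise | (k=4,j=1): S=60.2327, (K−S)⁺=17.3573, hold=17.7857 ⇒ V=17.7857 continue | (k=4,j=2): S=77.2400, (K−S)⁺=0.3500, hold=6.8059 ⇒ V=6.8059 continue | (k=4,j=3): S=99.0494, (K−S)⁺=0.0000, hold=1.2202 ⇒ V=1.2202 continue | (k=4,j=4): S=127.0170, (K−S)⁺=0.0000, hold=0.0000 ⇒ V=0.0000 continue  boundary S*=46.9702
step 3: (k=3,j=0): S=53.1897, (K−S)⁺=24.4003, hold=24.1926 ⇒ V=24.4003 exercise | (k=3,j=1): S=68.2083, (K−S)⁺=9.3817, hold=12.3323 ⇒ V=12.3323 continue | (k=3,j=2): S=87.4676, (K−S)⁺=0.0000, hold=4.0436 ⇒ V=4.0436 continue | (k=3,j=3): S=112.1649, (K−S)⁺=0.0000, hold=0.6182 ⇒ V=0.6182 continue  boundary S*=53.1897
step 2: (k=2,j=0): S=60.2327, (K−S)⁺=17.3573, hold=18.3803 ⇒ V=18.3803 continue | (k=2,j=1): S=77.2400, (K−S)⁺=0.3500, hold=8.2214 ⇒ V=8.2214 continue | (k=2,j=2): S=99.0494, (K−S)⁺=0.0000, hold=2.3504 ⇒ V=2.3504 continue  boundary S*=-
step 1: (k=1,j=0): S=68.2083, (K−S)⁺=9.3817, hold=13.3243 ⇒ V=13.3243 continue | (k=1,j=1): S=87.4676, (K−S)⁺=0.0000, hold=5.3123 ⇒ V=5.3123 continue  boundary S*=-
step 0: (k=0,j=0): S=77.2400, (K−S)⁺=0.3500, hold=9.3431 ⇒ V=9.3431 continue  boundary S*=-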